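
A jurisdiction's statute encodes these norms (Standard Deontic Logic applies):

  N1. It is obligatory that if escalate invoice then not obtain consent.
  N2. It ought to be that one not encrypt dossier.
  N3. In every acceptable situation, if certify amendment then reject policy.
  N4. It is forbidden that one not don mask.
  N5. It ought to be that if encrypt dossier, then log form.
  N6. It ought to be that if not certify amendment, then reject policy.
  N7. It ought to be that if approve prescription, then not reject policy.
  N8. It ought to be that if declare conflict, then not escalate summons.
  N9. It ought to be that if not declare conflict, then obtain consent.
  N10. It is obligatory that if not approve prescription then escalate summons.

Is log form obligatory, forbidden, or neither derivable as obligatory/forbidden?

Neither

Premise 5 is O(encrypt_dossier → log_form), but O(encrypt_dossier) is not derivable from the premises, so it does not yield O(log_form).
No premise or chain of K-axiom applications forces O(log_form), and none forces O(¬log_form). So log_form is neither obligatory nor forbidden under these norms.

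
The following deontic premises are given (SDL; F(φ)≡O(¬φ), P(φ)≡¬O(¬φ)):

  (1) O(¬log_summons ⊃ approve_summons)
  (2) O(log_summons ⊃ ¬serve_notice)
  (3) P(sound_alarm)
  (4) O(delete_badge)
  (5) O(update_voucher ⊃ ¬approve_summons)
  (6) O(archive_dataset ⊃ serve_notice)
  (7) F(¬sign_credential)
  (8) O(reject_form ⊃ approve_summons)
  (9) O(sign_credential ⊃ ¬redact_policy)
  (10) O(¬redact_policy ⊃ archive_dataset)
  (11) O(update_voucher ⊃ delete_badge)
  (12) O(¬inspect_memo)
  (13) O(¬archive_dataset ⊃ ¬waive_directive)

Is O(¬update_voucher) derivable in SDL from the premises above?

Yes

F(¬sign_credential) at premise 7 means O(sign_credential).
With premise 9, O(sign_credential ⊃ ¬redact_policy), the K-axiom yields O(¬redact_policy).
Premise 10 is O(¬redact_policy ⊃ archive_dataset); since O(¬redact_policy), deontic closure gives O(archive_dataset).
From O(archive_dataset) and premise 6, O(archive_dataset ⊃ serve_notice), we obtain O(serve_notice).
Premise 2, O(log_summons ⊃ ¬serve_notice), contraposes to O(serve_notice ⊃ ¬log_summons); with O(serve_notice) we get O(¬log_summons).
From O(¬log_summons) and premise 1, O(¬log_summons ⊃ approve_summons), we obtain O(approve_summons).
Premise 5 is O(update_voucher ⊃ ¬approve_summons); contrapositively O(approve_summons ⊃ ¬update_voucher). Since O(approve_summons) holds, K gives O(¬update_voucher).
Premises 3, 4, 8, 11, 12, 13 do not contribute to this derivation.
So O(¬update_voucher) follows.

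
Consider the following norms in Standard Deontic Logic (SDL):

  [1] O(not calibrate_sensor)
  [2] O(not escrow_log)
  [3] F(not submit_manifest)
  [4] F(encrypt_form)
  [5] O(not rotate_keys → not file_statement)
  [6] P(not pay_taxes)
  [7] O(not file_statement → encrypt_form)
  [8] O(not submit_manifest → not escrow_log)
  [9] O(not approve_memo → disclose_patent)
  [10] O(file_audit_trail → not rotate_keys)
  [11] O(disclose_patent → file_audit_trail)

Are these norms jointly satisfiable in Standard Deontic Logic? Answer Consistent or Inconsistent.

Consistent

Premise 8 is O(not submit_manifest → not escrow_log); even if O(not escrow_log) held, inferring O(not submit_manifest) would be affirming the consequent — invalid.
So O(not submit_manifest) is not derivable, and the apparent clash with O(submit_manifest) does not arise.
A world satisfying every obligation exists (e.g. approve_memo=true, calibrate_sensor=false, disclose_patent=false, encrypt_form=false, escrow_log=false, file_audit_trail=false, file_statement=true, pay_taxes=false, rotate_keys=true, submit_manifest=true); no atom is both obligatory and forbidden, so the set is consistent.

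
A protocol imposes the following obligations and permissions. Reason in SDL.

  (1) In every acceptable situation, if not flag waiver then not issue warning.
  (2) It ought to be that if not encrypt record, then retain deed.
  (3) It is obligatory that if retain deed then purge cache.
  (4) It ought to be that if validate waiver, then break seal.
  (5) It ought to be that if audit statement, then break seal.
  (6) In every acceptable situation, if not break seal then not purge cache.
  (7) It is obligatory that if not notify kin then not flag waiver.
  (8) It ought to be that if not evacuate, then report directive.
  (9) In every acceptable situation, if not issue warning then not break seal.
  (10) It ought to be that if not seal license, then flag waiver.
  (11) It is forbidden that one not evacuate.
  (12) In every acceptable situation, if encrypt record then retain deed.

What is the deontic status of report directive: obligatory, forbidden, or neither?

Neither

Premise 8 is O(¬evacuate → report_directive), but O(¬evacuate) is not derivable from the premises, so it does not yield O(report_directive).
No premise or chain of K-axiom applications forces O(report_directive), and none forces O(¬report_directive). So report_directive is neither obligatory nor forbidden under these norms.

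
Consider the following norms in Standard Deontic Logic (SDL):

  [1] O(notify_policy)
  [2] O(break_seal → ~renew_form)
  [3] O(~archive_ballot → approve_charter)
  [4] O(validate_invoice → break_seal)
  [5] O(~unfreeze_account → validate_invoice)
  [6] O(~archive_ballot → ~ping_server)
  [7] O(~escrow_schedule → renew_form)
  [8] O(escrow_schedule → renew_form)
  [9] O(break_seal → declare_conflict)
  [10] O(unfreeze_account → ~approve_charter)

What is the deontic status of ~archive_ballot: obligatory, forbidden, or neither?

Premises 8 and 7 cover both cases: O(escrow_schedule → renew_form) and O(~escrow_schedule → renew_form). Since escrow_schedule ∨ ~escrow_schedule is a tautology, O(renew_form) follows.
The contrapositive of premise 2 (O(break_seal → ~renew_form)) is O(renew_form → ~break_seal), and O(renew_form) is already established, so O(~break_seal).
Premise 4, O(validate_invoice → break_seal), contraposes to O(~break_seal → ~validate_invoice); with O(~break_seal) we get O(~validate_invoice).
Premise 5 is O(~unfreeze_account → validate_invoice); contrapositively O(~validate_invoice → unfreeze_account). Since O(~validate_invoice) holds, K gives O(unfreeze_account).
From O(unfreeze_account) and premise 10, O(unfreeze_account → ~approve_charter), we obtain O(~approve_charter).
Premise 3 is O(~archive_ballot → approve_charter); contrapositively O(~approve_charter → archive_ballot). Since O(~approve_charter) holds, K gives O(archive_ballot).
Premises 1, 6, 9 do not contribute to this derivation.
Thus O(archive_ballot), which is F(~archive_ballot): ~archive_ballot is forbidden.

Forbidden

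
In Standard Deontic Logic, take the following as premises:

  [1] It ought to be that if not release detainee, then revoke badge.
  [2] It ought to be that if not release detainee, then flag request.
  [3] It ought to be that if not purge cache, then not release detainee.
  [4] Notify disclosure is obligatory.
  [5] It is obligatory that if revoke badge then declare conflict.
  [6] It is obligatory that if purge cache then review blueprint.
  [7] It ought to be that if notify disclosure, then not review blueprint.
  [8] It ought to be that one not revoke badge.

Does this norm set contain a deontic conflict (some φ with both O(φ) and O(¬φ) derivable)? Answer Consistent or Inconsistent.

Premise 8 gives O(¬revoke_badge).
Premise 1, O(¬release_detainee → revoke_badge), contraposes to O(¬revoke_badge → release_detainee); with O(¬revoke_badge) we get O(release_detainee).
Premise 3 is O(¬purge_cache → ¬release_detainee); contrapositively O(release_detainee → purge_cache). Since O(release_detainee) holds, K gives O(purge_cache).
Premise 6 is O(purge_cache → review_blueprint); since O(purge_cache), deontic closure gives O(review_blueprint).
The contrapositive of premise 7 (O(notify_disclosure → ¬review_blueprint)) is O(review_blueprint → ¬notify_disclosure), and O(review_blueprint) is already established, so O(¬notify_disclosure).
But premise 4 directly asserts O(notify_disclosure).
We now have both O(¬notify_disclosure) and O(notify_disclosure) — notify_disclosure is simultaneously obligatory and forbidden, violating the D-axiom.

Inconsistent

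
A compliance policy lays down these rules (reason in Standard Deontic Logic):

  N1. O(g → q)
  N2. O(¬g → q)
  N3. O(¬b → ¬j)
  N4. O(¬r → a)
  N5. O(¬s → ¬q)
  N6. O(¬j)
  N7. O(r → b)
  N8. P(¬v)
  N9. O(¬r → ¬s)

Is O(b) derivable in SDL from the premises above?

By case analysis on g: premise 1 gives O(g → q) and premise 2 gives O(¬g → q), so O(q) either way.
Premise 5, O(¬s → ¬q), contraposes to O(q → s); with O(q) we get O(s).
The contrapositive of premise 9 (O(¬r → ¬s)) is O(s → r), and O(s) is already established, so O(r).
Premise 7 is O(r → b); since O(r), deontic closure gives O(b).
Premises 3, 4, 6, 8 do not contribute to this derivation.
So O(b) follows.

Yes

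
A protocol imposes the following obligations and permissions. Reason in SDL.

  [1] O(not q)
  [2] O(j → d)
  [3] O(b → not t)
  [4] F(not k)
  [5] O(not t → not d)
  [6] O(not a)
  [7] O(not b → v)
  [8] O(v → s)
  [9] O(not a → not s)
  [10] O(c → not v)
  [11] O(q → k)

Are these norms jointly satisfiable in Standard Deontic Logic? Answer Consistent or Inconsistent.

Premise 11 is O(q → k); even if O(k) held, inferring O(q) would be affirming the consequent — invalid.
So O(q) is not derivable, and the apparent clash with O(not q) does not arise.
A world satisfying every obligation exists (e.g. a=false, b=true, c=false, d=false, j=false, k=true, q=false, s=false, t=false, v=false); no atom is both obligatory and forbidden, so the set is consistent.

Consistent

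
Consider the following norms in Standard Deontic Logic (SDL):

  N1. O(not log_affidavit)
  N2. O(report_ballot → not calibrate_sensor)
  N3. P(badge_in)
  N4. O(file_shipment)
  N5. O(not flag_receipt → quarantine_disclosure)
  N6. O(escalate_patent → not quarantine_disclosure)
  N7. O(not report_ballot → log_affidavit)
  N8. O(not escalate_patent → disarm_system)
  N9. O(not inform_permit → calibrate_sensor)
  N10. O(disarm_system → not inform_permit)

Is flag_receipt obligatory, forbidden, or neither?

Premise 1 states O(not log_affidavit) outright.
Premise 7 is O(not report_ballot → log_affidavit); contrapositively O(not log_affidavit → report_ballot). Since O(not log_affidavit) holds, K gives O(report_ballot).
From O(report_ballot) and premise 2, O(report_ballot → not calibrate_sensor), we obtain O(not calibrate_sensor).
Premise 9, O(not inform_permit → calibrate_sensor), contraposes to O(not calibrate_sensor → inform_permit); with O(not calibrate_sensor) we get O(inform_permit).
Premise 10 is O(disarm_system → not inform_permit); contrapositively O(inform_permit → not disarm_system). Since O(inform_permit) holds, K gives O(not disarm_system).
The contrapositive of premise 8 (O(not escalate_patent → disarm_system)) is O(not disarm_system → escalate_patent), and O(not disarm_system) is already established, so O(escalate_patent).
From O(escalate_patent) and premise 6, O(escalate_patent → not quarantine_disclosure), we obtain O(not quarantine_disclosure).
Premise 5, O(not flag_receipt → quarantine_disclosure), contraposes to O(not quarantine_disclosure → flag_receipt); with O(not quarantine_disclosure) we get O(flag_receipt).
Premises 3, 4 do not contribute to this derivation.
Hence flag_receipt is obligatory.

Obligatory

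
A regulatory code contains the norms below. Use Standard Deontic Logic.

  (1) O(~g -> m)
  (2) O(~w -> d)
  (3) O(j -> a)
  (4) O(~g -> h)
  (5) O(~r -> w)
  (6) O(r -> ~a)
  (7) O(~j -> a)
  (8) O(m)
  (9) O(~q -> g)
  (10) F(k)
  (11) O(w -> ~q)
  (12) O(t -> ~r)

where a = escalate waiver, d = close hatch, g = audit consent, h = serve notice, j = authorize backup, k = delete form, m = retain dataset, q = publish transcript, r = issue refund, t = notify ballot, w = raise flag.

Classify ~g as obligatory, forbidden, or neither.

Forbidden

Premises 7 and 3 are O(~j -> a) and O(j -> a); every ideal world satisfies ~j or j, so in either case a holds — hence O(a).
Premise 6 is O(r -> ~a); contrapositively O(a -> ~r). Since O(a) holds, K gives O(~r).
From O(~r) and premise 5, O(~r -> w), we obtain O(w).
With premise 11, O(w -> ~q), the K-axiom yields O(~q).
With premise 9, O(~q -> g), the K-axiom yields O(g).
Premises 1, 2, 4, 8, 10, 12 do not contribute to this derivation.
Thus O(g), which is F(~g): ~g is forbidden.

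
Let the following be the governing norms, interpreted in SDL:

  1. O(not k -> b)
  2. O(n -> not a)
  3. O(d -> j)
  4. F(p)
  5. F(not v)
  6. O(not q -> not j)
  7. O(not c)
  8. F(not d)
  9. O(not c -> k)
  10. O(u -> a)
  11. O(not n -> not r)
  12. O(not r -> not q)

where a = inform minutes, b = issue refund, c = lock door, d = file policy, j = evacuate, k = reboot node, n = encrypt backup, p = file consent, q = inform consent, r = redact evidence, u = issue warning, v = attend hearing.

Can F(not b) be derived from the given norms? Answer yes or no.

Premise 1 is O(not k -> b), but O(not k) is not derivable from the premises, so it does not yield O(b).
No other premise forces O(b). An ideal world satisfying every premise can still have not b true, so F(not b) is not derivable.

No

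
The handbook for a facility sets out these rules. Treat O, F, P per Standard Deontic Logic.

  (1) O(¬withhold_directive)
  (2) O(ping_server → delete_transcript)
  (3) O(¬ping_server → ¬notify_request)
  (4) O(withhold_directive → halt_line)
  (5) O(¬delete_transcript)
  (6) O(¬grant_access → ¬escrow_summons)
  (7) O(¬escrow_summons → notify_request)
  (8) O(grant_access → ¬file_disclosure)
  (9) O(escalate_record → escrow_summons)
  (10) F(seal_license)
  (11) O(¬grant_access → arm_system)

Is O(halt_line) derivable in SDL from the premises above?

Premise 4 is O(withhold_directive → halt_line), but O(withhold_directive) is not derivable from the premises, so it does not yield O(halt_line).
No other premise forces O(halt_line). An ideal world satisfying every premise can still have halt_line false, so O(halt_line) is not derivable.

No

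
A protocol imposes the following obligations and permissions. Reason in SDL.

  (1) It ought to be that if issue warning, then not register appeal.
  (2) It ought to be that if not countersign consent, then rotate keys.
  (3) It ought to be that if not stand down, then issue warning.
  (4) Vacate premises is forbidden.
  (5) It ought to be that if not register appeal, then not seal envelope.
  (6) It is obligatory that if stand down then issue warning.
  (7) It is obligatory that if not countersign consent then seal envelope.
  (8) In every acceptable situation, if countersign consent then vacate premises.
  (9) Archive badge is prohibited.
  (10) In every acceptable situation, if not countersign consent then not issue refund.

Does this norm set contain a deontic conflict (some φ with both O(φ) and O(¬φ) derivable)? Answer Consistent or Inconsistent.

Premises 3 and 6 cover both cases: O(¬stand_down → issue_warning) and O(stand_down → issue_warning). Since ¬stand_down ∨ stand_down is a tautology, O(issue_warning) follows.
With premise 1, O(issue_warning → ¬register_appeal), the K-axiom yields O(¬register_appeal).
From O(¬register_appeal) and premise 5, O(¬register_appeal → ¬seal_envelope), we obtain O(¬seal_envelope).
Premise 7 is O(¬countersign_consent → seal_envelope); contrapositively O(¬seal_envelope → countersign_consent). Since O(¬seal_envelope) holds, K gives O(countersign_consent).
With premise 8, O(countersign_consent → vacate_premises), the K-axiom yields O(vacate_premises).
However, F(vacate_premises) at premise 4 amounts to O(¬vacate_premises).
We now have both O(vacate_premises) and O(¬vacate_premises) — vacate_premises is simultaneously obligatory and forbidden, violating the D-axiom.

Inconsistent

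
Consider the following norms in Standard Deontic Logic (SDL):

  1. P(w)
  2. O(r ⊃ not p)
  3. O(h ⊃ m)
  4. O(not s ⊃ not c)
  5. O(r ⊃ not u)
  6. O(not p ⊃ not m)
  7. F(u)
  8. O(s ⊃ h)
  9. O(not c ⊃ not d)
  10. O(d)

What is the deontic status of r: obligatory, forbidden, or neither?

Premise 10 states O(d) outright.
Premise 9, O(not c ⊃ not d), contraposes to O(d ⊃ c); with O(d) we get O(c).
The contrapositive of premise 4 (O(not s ⊃ not c)) is O(c ⊃ s), and O(c) is already established, so O(s).
With premise 8, O(s ⊃ h), the K-axiom yields O(h).
With premise 3, O(h ⊃ m), the K-axiom yields O(m).
Premise 6, O(not p ⊃ not m), contraposes to O(m ⊃ p); with O(m) we get O(p).
Premise 2, O(r ⊃ not p), contraposes to O(p ⊃ not r); with O(p) we get O(not r).
Premises 1, 5, 7 do not contribute to this derivation.
Thus O(not r), which is F(r): r is forbidden.

Forbidden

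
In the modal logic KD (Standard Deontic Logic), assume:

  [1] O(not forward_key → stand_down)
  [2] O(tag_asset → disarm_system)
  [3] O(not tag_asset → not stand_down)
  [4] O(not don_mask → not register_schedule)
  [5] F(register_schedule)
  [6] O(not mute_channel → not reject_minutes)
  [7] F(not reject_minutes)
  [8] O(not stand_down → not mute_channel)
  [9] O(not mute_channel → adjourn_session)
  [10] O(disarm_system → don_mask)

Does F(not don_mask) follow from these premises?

Yes

F(not reject_minutes) at premise 7 means O(reject_minutes).
Premise 6, O(not mute_channel → not reject_minutes), contraposes to O(reject_minutes → mute_channel); with O(reject_minutes) we get O(mute_channel).
Premise 8 is O(not stand_down → not mute_channel); contrapositively O(mute_channel → stand_down). Since O(mute_channel) holds, K gives O(stand_down).
Premise 3 is O(not tag_asset → not stand_down); contrapositively O(stand_down → tag_asset). Since O(stand_down) holds, K gives O(tag_asset).
Premise 2 is O(tag_asset → disarm_system); since O(tag_asset), deontic closure gives O(disarm_system).
Premise 10 is O(disarm_system → don_mask); since O(disarm_system), deontic closure gives O(don_mask).
Premises 1, 4, 5, 9 do not contribute to this derivation.
So O(don_mask) holds, i.e. F(not don_mask). The claim follows.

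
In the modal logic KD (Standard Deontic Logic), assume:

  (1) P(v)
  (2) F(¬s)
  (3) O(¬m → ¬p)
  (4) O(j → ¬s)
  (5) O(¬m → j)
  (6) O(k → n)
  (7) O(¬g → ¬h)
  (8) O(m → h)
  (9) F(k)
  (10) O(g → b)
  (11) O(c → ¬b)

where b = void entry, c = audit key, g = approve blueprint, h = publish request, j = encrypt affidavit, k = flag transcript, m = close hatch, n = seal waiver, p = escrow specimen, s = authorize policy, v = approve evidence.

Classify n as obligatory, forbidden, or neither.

Premise 6 is O(k → n), but O(k) is not derivable from the premises, so it does not yield O(n).
No premise or chain of K-axiom applications forces O(n), and none forces O(¬n). So n is neither obligatory nor forbidden under these norms.

Neither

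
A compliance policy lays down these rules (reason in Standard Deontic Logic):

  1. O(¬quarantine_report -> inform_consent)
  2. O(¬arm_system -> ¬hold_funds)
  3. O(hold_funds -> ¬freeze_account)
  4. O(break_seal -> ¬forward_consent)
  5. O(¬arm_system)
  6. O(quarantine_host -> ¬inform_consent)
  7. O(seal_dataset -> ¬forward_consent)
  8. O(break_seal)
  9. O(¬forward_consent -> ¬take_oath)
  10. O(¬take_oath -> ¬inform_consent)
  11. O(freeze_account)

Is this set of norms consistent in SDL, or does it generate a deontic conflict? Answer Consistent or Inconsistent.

Consistent

Premise 3 is O(hold_funds -> ¬freeze_account), but O(hold_funds) is not derivable from the premises, so it does not yield O(¬freeze_account).
So O(¬freeze_account) is not derivable, and the apparent clash with O(freeze_account) does not arise.
A world satisfying every obligation exists (e.g. arm_system=false, break_seal=true, forward_consent=false, freeze_account=true, hold_funds=false, inform_consent=false, quarantine_host=false, quarantine_report=true, seal_dataset=false, take_oath=false); no atom is both obligatory and forbidden, so the set is consistent.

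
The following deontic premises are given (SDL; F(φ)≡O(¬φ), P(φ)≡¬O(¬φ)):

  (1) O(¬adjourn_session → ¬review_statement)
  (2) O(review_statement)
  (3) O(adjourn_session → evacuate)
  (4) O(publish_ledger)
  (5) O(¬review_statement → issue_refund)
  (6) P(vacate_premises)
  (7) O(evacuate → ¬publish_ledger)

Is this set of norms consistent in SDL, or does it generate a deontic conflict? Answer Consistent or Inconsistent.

Premise 2 states O(review_statement) outright.
Premise 1, O(¬adjourn_session → ¬review_statement), contraposes to O(review_statement → adjourn_session); with O(review_statement) we get O(adjourn_session).
Applying K to premise 3 (O(adjourn_session → evacuate)) and O(adjourn_session) yields O(evacuate).
From O(evacuate) and premise 7, O(evacuate → ¬publish_ledger), we obtain O(¬publish_ledger).
But premise 4 directly asserts O(publish_ledger).
We now have both O(¬publish_ledger) and O(publish_ledger) — publish_ledger is simultaneously obligatory and forbidden, violating the D-axiom.

Inconsistent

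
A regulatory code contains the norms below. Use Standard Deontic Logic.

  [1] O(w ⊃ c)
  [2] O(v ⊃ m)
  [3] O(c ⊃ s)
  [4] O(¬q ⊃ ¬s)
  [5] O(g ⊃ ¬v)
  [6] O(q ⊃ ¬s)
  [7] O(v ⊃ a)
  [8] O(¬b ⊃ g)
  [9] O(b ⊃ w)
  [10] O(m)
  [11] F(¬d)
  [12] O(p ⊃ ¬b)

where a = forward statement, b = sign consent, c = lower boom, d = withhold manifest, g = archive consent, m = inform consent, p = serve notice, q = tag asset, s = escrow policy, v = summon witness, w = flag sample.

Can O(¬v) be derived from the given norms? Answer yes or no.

Yes

Premises 4 and 6 are O(¬q ⊃ ¬s) and O(q ⊃ ¬s); every ideal world satisfies ¬q or q, so in either case ¬s holds — hence O(¬s).
The contrapositive of premise 3 (O(c ⊃ s)) is O(¬s ⊃ ¬c), and O(¬s) is already established, so O(¬c).
Premise 1, O(w ⊃ c), contraposes to O(¬c ⊃ ¬w); with O(¬c) we get O(¬w).
The contrapositive of premise 9 (O(b ⊃ w)) is O(¬w ⊃ ¬b), and O(¬w) is already established, so O(¬b).
Applying K to premise 8 (O(¬b ⊃ g)) and O(¬b) yields O(g).
With premise 5, O(g ⊃ ¬v), the K-axiom yields O(¬v).
Premises 2, 7, 10, 11, 12 do not contribute to this derivation.
So O(¬v) follows.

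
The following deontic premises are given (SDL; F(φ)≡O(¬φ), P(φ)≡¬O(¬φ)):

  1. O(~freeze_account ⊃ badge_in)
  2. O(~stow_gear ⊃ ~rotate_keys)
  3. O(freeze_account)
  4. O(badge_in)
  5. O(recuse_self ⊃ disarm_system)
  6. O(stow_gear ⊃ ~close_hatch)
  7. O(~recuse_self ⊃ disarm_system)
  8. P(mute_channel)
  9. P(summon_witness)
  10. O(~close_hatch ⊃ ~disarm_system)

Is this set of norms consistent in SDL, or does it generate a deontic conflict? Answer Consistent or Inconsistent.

Consistent

Premise 1 is O(~freeze_account ⊃ badge_in); even if O(badge_in) held, inferring O(~freeze_account) would be affirming the consequent — invalid.
So O(~freeze_account) is not derivable, and the apparent clash with O(freeze_account) does not arise.
A world satisfying every obligation exists (e.g. badge_in=true, close_hatch=true, disarm_system=true, freeze_account=true, mute_channel=false, recuse_self=false, rotate_keys=false, stow_gear=false, summon_witness=false); no atom is both obligatory and forbidden, so the set is consistent.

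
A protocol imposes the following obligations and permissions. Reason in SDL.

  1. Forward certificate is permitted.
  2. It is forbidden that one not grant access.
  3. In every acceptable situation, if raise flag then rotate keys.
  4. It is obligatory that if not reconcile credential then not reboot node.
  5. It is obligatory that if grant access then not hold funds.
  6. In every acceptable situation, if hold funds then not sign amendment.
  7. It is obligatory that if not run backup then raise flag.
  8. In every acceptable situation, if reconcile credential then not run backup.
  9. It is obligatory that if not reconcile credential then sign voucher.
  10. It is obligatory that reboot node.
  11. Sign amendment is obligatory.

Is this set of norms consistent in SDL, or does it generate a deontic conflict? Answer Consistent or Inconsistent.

Consistent

Premise 6 is O(hold_funds → ¬sign_amendment), but O(hold_funds) is not derivable from the premises, so it does not yield O(¬sign_amendment).
So O(¬sign_amendment) is not derivable, and the apparent clash with O(sign_amendment) does not arise.
A world satisfying every obligation exists (e.g. forward_certificate=false, grant_access=true, hold_funds=false, raise_flag=true, reboot_node=true, reconcile_credential=true, rotate_keys=true, run_backup=false, sign_amendment=true, sign_voucher=false); no atom is both obligatory and forbidden, so the set is consistent.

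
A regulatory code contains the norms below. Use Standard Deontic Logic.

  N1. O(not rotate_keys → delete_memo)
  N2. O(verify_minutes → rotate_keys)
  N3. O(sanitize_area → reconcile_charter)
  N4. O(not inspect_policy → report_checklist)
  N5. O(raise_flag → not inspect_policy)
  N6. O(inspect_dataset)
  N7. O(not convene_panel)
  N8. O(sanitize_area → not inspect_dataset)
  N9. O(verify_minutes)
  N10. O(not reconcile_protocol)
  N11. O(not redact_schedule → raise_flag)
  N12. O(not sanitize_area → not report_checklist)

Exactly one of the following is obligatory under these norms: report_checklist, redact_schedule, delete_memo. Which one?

redact_schedule

From premise 6 we have O(inspect_dataset).
Premise 8 is O(sanitize_area → not inspect_dataset); contrapositively O(inspect_dataset → not sanitize_area). Since O(inspect_dataset) holds, K gives O(not sanitize_area).
Applying K to premise 12 (O(not sanitize_area → not report_checklist)) and O(not sanitize_area) yields O(not report_checklist).
Premise 4, O(not inspect_policy → report_checklist), contraposes to O(not report_checklist → inspect_policy); with O(not report_checklist) we get O(inspect_policy).
Premise 5, O(raise_flag → not inspect_policy), contraposes to O(inspect_policy → not raise_flag); with O(inspect_policy) we get O(not raise_flag).
Premise 11, O(not redact_schedule → raise_flag), contraposes to O(not raise_flag → redact_schedule); with O(not raise_flag) we get O(redact_schedule).
So O(redact_schedule) holds — redact_schedule is obligatory. None of the other listed options is made obligatory by any chain of premises.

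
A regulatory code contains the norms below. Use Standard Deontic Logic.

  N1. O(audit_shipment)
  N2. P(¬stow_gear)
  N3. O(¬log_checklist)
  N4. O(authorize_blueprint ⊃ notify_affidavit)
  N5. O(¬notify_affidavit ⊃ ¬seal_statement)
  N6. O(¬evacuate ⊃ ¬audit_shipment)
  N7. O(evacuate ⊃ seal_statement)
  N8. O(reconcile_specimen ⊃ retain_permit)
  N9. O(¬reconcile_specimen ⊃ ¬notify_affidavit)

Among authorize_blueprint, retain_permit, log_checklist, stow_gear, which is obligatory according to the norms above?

From premise 1 we have O(audit_shipment).
The contrapositive of premise 6 (O(¬evacuate ⊃ ¬audit_shipment)) is O(audit_shipment ⊃ evacuate), and O(audit_shipment) is already established, so O(evacuate).
Applying K to premise 7 (O(evacuate ⊃ seal_statement)) and O(evacuate) yields O(seal_statement).
Premise 5 is O(¬notify_affidavit ⊃ ¬seal_statement); contrapositively O(seal_statement ⊃ notify_affidavit). Since O(seal_statement) holds, K gives O(notify_affidavit).
Premise 9 is O(¬reconcile_specimen ⊃ ¬notify_affidavit); contrapositively O(notify_affidavit ⊃ reconcile_specimen). Since O(notify_affidavit) holds, K gives O(reconcile_specimen).
With premise 8, O(reconcile_specimen ⊃ retain_permit), the K-axiom yields O(retain_permit).
So O(retain_permit) holds — retain_permit is obligatory. None of the other listed options is made obligatory by any chain of premises.

retain_permit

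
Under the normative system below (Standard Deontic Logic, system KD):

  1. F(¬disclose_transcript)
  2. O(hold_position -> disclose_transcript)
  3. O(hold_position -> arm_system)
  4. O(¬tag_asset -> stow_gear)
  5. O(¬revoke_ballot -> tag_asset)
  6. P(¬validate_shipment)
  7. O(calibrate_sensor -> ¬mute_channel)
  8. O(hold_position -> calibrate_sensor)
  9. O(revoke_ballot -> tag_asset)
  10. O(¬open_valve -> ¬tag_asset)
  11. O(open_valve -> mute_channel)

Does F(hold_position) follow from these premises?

Yes

By case analysis on revoke_ballot: premise 9 gives O(revoke_ballot -> tag_asset) and premise 5 gives O(¬revoke_ballot -> tag_asset), so O(tag_asset) either way.
The contrapositive of premise 10 (O(¬open_valve -> ¬tag_asset)) is O(tag_asset -> open_valve), and O(tag_asset) is already established, so O(open_valve).
Applying K to premise 11 (O(open_valve -> mute_channel)) and O(open_valve) yields O(mute_channel).
The contrapositive of premise 7 (O(calibrate_sensor -> ¬mute_channel)) is O(mute_channel -> ¬calibrate_sensor), and O(mute_channel) is already established, so O(¬calibrate_sensor).
Premise 8, O(hold_position -> calibrate_sensor), contraposes to O(¬calibrate_sensor -> ¬hold_position); with O(¬calibrate_sensor) we get O(¬hold_position).
Premises 1, 2, 3, 4, 6 do not contribute to this derivation.
So O(¬hold_position) holds, i.e. F(hold_position). The claim follows.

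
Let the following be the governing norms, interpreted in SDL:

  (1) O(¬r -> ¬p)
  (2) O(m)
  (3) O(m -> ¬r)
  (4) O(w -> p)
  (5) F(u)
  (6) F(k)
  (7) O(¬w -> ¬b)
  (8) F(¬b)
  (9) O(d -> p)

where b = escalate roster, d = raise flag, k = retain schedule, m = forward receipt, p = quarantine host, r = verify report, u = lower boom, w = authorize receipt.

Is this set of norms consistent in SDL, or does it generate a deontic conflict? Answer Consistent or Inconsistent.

F(¬b) at premise 8 means O(b).
Premise 7 is O(¬w -> ¬b); contrapositively O(b -> w). Since O(b) holds, K gives O(w).
Applying K to premise 4 (O(w -> p)) and O(w) yields O(p).
Premise 1, O(¬r -> ¬p), contraposes to O(p -> r); with O(p) we get O(r).
Premise 3 is O(m -> ¬r); contrapositively O(r -> ¬m). Since O(r) holds, K gives O(¬m).
But premise 2 directly asserts O(m).
We now have both O(¬m) and O(m) — m is simultaneously obligatory and forbidden, violating the D-axiom.

Inconsistent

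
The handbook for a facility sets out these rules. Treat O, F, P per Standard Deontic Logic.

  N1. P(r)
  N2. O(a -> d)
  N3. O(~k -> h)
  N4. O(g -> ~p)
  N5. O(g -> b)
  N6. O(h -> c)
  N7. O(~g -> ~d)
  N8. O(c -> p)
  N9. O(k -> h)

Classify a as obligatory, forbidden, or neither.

Forbidden

By case analysis on k: premise 9 gives O(k -> h) and premise 3 gives O(~k -> h), so O(h) either way.
With premise 6, O(h -> c), the K-axiom yields O(c).
Premise 8 is O(c -> p); since O(c), deontic closure gives O(p).
The contrapositive of premise 4 (O(g -> ~p)) is O(p -> ~g), and O(p) is already established, so O(~g).
Applying K to premise 7 (O(~g -> ~d)) and O(~g) yields O(~d).
The contrapositive of premise 2 (O(a -> d)) is O(~d -> ~a), and O(~d) is already established, so O(~a).
Premises 1, 5 do not contribute to this derivation.
Thus O(~a), which is F(a): a is forbidden.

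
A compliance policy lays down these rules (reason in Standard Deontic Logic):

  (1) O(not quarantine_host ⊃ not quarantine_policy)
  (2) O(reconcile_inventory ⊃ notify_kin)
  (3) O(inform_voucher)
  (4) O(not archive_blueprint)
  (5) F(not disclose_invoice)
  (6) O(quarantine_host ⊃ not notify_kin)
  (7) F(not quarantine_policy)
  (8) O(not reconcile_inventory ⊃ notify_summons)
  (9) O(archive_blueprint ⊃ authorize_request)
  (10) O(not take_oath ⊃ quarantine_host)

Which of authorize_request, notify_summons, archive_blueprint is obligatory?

notify_summons

F(not quarantine_policy) at premise 7 means O(quarantine_policy).
Premise 1 is O(not quarantine_host ⊃ not quarantine_policy); contrapositively O(quarantine_policy ⊃ quarantine_host). Since O(quarantine_policy) holds, K gives O(quarantine_host).
From O(quarantine_host) and premise 6, O(quarantine_host ⊃ not notify_kin), we obtain O(not notify_kin).
Premise 2, O(reconcile_inventory ⊃ notify_kin), contraposes to O(not notify_kin ⊃ not reconcile_inventory); with O(not notify_kin) we get O(not reconcile_inventory).
Applying K to premise 8 (O(not reconcile_inventory ⊃ notify_summons)) and O(not reconcile_inventory) yields O(notify_summons).
So O(notify_summons) holds — notify_summons is obligatory. None of the other listed options is made obligatory by any chain of premises.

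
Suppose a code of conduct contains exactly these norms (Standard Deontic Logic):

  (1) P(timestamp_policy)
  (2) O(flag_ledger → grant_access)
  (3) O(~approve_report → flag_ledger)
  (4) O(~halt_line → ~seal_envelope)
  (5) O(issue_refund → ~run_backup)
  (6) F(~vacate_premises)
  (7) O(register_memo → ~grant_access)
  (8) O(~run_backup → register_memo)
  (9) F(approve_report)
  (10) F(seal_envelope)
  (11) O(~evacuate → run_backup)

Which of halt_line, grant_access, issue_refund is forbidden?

Premise 9, F(approve_report), is equivalent to O(~approve_report).
With premise 3, O(~approve_report → flag_ledger), the K-axiom yields O(flag_ledger).
Applying K to premise 2 (O(flag_ledger → grant_access)) and O(flag_ledger) yields O(grant_access).
Premise 7 is O(register_memo → ~grant_access); contrapositively O(grant_access → ~register_memo). Since O(grant_access) holds, K gives O(~register_memo).
Premise 8, O(~run_backup → register_memo), contraposes to O(~register_memo → run_backup); with O(~register_memo) we get O(run_backup).
Premise 5, O(issue_refund → ~run_backup), contraposes to O(run_backup → ~issue_refund); with O(run_backup) we get O(~issue_refund).
So O(~issue_refund) holds, i.e. issue_refund is forbidden. None of the other listed options is forbidden under the premises.

issue_refund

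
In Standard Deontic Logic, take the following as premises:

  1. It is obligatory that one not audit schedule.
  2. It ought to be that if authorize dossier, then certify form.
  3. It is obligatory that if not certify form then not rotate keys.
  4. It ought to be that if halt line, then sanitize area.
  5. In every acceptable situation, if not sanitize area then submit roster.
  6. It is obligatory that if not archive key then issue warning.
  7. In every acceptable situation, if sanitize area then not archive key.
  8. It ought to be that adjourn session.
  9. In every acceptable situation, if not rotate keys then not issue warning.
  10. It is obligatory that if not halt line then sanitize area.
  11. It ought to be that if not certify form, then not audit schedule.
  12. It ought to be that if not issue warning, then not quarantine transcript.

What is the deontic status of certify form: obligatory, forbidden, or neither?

Obligatory

By case analysis on halt_line: premise 4 gives O(halt_line → sanitize_area) and premise 10 gives O(¬halt_line → sanitize_area), so O(sanitize_area) either way.
From O(sanitize_area) and premise 7, O(sanitize_area → ¬archive_key), we obtain O(¬archive_key).
Applying K to premise 6 (O(¬archive_key → issue_warning)) and O(¬archive_key) yields O(issue_warning).
Premise 9 is O(¬rotate_keys → ¬issue_warning); contrapositively O(issue_warning → rotate_keys). Since O(issue_warning) holds, K gives O(rotate_keys).
Premise 3, O(¬certify_form → ¬rotate_keys), contraposes to O(rotate_keys → certify_form); with O(rotate_keys) we get O(certify_form).
Premises 1, 2, 5, 8, 11, 12 do not contribute to this derivation.
Hence certify_form is obligatory.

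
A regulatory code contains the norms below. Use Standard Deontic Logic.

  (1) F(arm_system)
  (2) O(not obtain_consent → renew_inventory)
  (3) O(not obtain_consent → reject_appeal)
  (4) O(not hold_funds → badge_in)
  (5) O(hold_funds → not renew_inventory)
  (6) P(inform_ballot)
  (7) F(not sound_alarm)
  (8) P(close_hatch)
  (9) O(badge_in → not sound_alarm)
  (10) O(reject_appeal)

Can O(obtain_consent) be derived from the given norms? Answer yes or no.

F(not sound_alarm) at premise 7 means O(sound_alarm).
Premise 9 is O(badge_in → not sound_alarm); contrapositively O(sound_alarm → not badge_in). Since O(sound_alarm) holds, K gives O(not badge_in).
The contrapositive of premise 4 (O(not hold_funds → badge_in)) is O(not badge_in → hold_funds), and O(not badge_in) is already established, so O(hold_funds).
With premise 5, O(hold_funds → not renew_inventory), the K-axiom yields O(not renew_inventory).
Premise 2 is O(not obtain_consent → renew_inventory); contrapositively O(not renew_inventory → obtain_consent). Since O(not renew_inventory) holds, K gives O(obtain_consent).
Premises 1, 3, 6, 8, 10 do not contribute to this derivation.
So O(obtain_consent) follows.

Yes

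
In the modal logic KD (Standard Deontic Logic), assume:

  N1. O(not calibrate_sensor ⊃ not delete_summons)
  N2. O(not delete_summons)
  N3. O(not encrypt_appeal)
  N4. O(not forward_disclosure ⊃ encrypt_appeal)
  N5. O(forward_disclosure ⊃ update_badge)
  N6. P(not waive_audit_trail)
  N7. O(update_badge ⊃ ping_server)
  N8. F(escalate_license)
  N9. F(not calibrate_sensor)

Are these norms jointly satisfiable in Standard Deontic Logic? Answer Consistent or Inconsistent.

Premise 1 is O(not calibrate_sensor ⊃ not delete_summons); even if O(not delete_summons) held, inferring O(not calibrate_sensor) would be affirming the consequent — invalid.
So O(not calibrate_sensor) is not derivable, and the apparent clash with O(calibrate_sensor) does not arise.
A world satisfying every obligation exists (e.g. calibrate_sensor=true, delete_summons=false, encrypt_appeal=false, escalate_license=false, forward_disclosure=true, ping_server=true, update_badge=true, waive_audit_trail=false); no atom is both obligatory and forbidden, so the set is consistent.

Consistent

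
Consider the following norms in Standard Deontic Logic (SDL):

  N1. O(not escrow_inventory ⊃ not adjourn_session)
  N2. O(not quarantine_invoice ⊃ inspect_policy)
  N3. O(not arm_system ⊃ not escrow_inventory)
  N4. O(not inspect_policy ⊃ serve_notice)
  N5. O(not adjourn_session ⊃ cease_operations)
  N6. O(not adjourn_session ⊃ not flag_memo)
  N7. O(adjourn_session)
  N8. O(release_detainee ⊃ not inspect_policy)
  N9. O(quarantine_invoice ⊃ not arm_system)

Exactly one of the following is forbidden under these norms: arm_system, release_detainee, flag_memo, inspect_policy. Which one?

From premise 7 we have O(adjourn_session).
Premise 1 is O(not escrow_inventory ⊃ not adjourn_session); contrapositively O(adjourn_session ⊃ escrow_inventory). Since O(adjourn_session) holds, K gives O(escrow_inventory).
Premise 3, O(not arm_system ⊃ not escrow_inventory), contraposes to O(escrow_inventory ⊃ arm_system); with O(escrow_inventory) we get O(arm_system).
The contrapositive of premise 9 (O(quarantine_invoice ⊃ not arm_system)) is O(arm_system ⊃ not quarantine_invoice), and O(arm_system) is already established, so O(not quarantine_invoice).
Premise 2 is O(not quarantine_invoice ⊃ inspect_policy); since O(not quarantine_invoice), deontic closure gives O(inspect_policy).
Premise 8, O(release_detainee ⊃ not inspect_policy), contraposes to O(inspect_policy ⊃ not release_detainee); with O(inspect_policy) we get O(not release_detainee).
So O(not release_detainee) holds, i.e. release_detainee is forbidden. None of the other listed options is forbidden under the premises.

release_detainee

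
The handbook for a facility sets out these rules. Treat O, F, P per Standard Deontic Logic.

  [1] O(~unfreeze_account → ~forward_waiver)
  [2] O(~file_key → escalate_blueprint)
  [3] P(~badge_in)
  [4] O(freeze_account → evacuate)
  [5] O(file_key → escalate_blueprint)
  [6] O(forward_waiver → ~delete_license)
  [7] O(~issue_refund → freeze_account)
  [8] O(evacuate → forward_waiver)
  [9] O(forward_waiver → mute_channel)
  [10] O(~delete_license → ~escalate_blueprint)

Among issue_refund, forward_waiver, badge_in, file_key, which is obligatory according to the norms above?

Premises 5 and 2 are O(file_key → escalate_blueprint) and O(~file_key → escalate_blueprint); every ideal world satisfies file_key or ~file_key, so in either case escalate_blueprint holds — hence O(escalate_blueprint).
Premise 10 is O(~delete_license → ~escalate_blueprint); contrapositively O(escalate_blueprint → delete_license). Since O(escalate_blueprint) holds, K gives O(delete_license).
Premise 6, O(forward_waiver → ~delete_license), contraposes to O(delete_license → ~forward_waiver); with O(delete_license) we get O(~forward_waiver).
The contrapositive of premise 8 (O(evacuate → forward_waiver)) is O(~forward_waiver → ~evacuate), and O(~forward_waiver) is already established, so O(~evacuate).
The contrapositive of premise 4 (O(freeze_account → evacuate)) is O(~evacuate → ~freeze_account), and O(~evacuate) is already established, so O(~freeze_account).
The contrapositive of premise 7 (O(~issue_refund → freeze_account)) is O(~freeze_account → issue_refund), and O(~freeze_account) is already established, so O(issue_refund).
So O(issue_refund) holds — issue_refund is obligatory. None of the other listed options is made obligatory by any chain of premises.

issue_refund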